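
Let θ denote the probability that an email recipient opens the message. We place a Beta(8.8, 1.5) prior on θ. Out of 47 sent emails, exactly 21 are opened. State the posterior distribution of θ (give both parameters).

Posterior: Beta(29.8, 27.5)

Observing 21 successes and 26 failures updates Beta(8.8, 1.5) by adding the success and failure counts to the two shape parameters: α = 8.8+21 = 29.8, β = 1.5+26 = 27.5.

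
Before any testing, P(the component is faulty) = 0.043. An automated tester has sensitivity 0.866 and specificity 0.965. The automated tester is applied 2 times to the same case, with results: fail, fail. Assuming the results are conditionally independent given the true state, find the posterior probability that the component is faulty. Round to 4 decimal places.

With H the event that the component is faulty, the joint likelihood of the observed sequence is P(data|H) = 0.866·0.866 = 0.74996 and P(data|¬H) = 0.035·0.035 = 0.0012250.
Bayes: P(H|data) = 0.043·0.74996 / (0.043·0.74996 + 0.957·0.0012250) = 0.032248/0.033420 = 0.9649.

Posterior P(H) ≈ 0.9649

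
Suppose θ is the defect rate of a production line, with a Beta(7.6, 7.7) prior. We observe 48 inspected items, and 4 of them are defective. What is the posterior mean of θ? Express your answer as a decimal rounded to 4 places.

Posterior mean ≈ 0.1833

The binomial likelihood is conjugate to the Beta prior: with 4 successes and 44 failures, the posterior is Beta(7.6+4, 7.7+44) = Beta(11.6, 51.7).
E[θ | data] = 11.6/(11.6+51.7) = 0.1833.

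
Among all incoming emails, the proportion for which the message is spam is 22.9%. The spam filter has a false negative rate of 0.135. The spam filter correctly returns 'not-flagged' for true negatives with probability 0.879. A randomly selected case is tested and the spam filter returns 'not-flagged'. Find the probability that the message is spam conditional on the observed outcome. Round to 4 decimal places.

P(H | E) ≈ 0.0436

Write H for 'the message is spam'. Prior odds H:¬H = 0.229/0.771 = 0.29702. For the 'not-flagged' outcome, the likelihood ratio is 0.135/0.879 = 0.15358.
Posterior odds = 0.29702 × 0.15358 = 0.045617, so P(H|E) = 0.045617/(1+0.045617) = 0.0436.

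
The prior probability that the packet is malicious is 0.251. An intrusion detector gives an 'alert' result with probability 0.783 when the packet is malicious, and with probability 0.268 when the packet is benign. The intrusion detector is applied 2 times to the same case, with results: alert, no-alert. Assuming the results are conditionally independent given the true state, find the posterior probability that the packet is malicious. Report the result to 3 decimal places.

Posterior P(H) ≈ 0.225

With H the event that the packet is malicious, the joint likelihood of the observed sequence is P(data|H) = 0.783·0.217 = 0.16991 and P(data|¬H) = 0.268·0.732 = 0.19618.
Bayes: P(H|data) = 0.251·0.16991 / (0.251·0.16991 + 0.749·0.19618) = 0.042648/0.18958 = 0.2250.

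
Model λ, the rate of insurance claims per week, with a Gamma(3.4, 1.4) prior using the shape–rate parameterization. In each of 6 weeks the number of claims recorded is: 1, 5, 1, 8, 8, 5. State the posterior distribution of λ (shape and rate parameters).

Posterior: Gamma(shape=31.4, rate=7.4)

Total count ∑xᵢ = 28 over n = 6 weeks.
Gamma is conjugate to the Poisson likelihood: posterior is Gamma(shape = 3.4+28 = 31.4, rate = 1.4+6 = 7.4).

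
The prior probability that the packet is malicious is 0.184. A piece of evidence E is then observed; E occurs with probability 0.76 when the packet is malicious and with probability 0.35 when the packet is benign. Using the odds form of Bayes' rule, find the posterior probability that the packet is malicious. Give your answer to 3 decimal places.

Posterior probability ≈ 0.329

Prior odds = 0.184/(1−0.184) = 0.22549.
Likelihood ratio for E = 0.76/0.35 = 2.1714.
Posterior odds = prior odds × LR = 0.48964.
Posterior probability = odds/(1+odds) = 0.48964/1.4896 = 0.329.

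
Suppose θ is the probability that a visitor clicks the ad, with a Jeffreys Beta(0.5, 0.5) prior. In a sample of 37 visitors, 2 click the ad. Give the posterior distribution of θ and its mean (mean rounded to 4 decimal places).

The binomial likelihood is conjugate to the Beta prior: with 2 successes and 35 failures, the posterior is Beta(0.5+2, 0.5+35) = Beta(2.5, 35.5).
E[θ | data] = 2.5/(2.5+35.5) = 0.0658.

Posterior: Beta(2.5, 35.5); mean ≈ 0.0658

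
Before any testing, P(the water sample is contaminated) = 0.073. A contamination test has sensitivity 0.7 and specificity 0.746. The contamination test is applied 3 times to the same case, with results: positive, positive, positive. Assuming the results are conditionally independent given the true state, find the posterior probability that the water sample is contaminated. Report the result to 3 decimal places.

Let H be the event that the water sample is contaminated; start with P(H) = 0.073. P('positive'|H) = 0.7, P('positive'|¬H) = 0.254.
Update on result 1 ('positive'): P(H) ← 0.7·0.0730 / (0.7·0.0730 + 0.254·0.9270) = 0.051100/0.28656 = 0.1783.
Update on result 2 ('positive'): P(H) ← 0.7·0.1783 / (0.7·0.1783 + 0.254·0.8217) = 0.12483/0.33353 = 0.3743.
Update on result 3 ('positive'): P(H) ← 0.7·0.3743 / (0.7·0.3743 + 0.254·0.6257) = 0.26198/0.42092 = 0.6224.

Posterior P(H) ≈ 0.622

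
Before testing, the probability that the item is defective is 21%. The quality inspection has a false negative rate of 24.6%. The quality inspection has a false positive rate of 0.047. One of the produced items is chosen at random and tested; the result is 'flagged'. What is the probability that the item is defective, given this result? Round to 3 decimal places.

P(H | E) ≈ 0.810

Write H for 'the item is defective'. Prior odds H:¬H = 0.21/0.79 = 0.26582. For the 'flagged' outcome, the likelihood ratio is 0.754/0.047 = 16.043.
Posterior odds = 0.26582 × 16.043 = 4.2645, so P(H|E) = 4.2645/(1+4.2645) = 0.810.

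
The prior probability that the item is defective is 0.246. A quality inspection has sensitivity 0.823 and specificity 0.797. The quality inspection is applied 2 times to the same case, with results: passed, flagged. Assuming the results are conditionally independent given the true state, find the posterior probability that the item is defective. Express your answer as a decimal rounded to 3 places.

Posterior P(H) ≈ 0.227

With H the event that the item is defective, the joint likelihood of the observed sequence is P(data|H) = 0.177·0.823 = 0.14567 and P(data|¬H) = 0.797·0.203 = 0.16179.
Bayes: P(H|data) = 0.246·0.14567 / (0.246·0.14567 + 0.754·0.16179) = 0.035835/0.15783 = 0.2271.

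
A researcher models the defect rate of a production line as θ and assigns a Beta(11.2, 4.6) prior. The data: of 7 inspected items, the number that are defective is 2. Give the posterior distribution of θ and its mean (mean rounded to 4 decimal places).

Posterior: Beta(13.2, 9.6); mean ≈ 0.5789

The binomial likelihood is conjugate to the Beta prior: with 2 successes and 5 failures, the posterior is Beta(11.2+2, 4.6+5) = Beta(13.2, 9.6).
E[θ | data] = 13.2/(13.2+9.6) = 0.5789.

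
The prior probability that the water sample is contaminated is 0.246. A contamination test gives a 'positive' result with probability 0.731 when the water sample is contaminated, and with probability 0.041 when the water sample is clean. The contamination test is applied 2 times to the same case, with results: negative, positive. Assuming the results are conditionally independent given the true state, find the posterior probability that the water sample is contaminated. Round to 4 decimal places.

Posterior P(H) ≈ 0.6200

With H the event that the water sample is contaminated, the joint likelihood of the observed sequence is P(data|H) = 0.269·0.731 = 0.19664 and P(data|¬H) = 0.959·0.041 = 0.039319.
Bayes: P(H|data) = 0.246·0.19664 / (0.246·0.19664 + 0.754·0.039319) = 0.048373/0.078020 = 0.6200.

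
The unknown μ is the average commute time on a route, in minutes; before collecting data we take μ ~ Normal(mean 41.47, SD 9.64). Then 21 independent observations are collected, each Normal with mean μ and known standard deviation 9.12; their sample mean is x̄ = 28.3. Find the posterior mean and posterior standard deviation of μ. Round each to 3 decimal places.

Prior precision 1/τ₀² = 1/9.64² = 0.0107608; data precision n/σ² = 21/9.12² = 0.252482.
Posterior precision = 0.0107608 + 0.252482 = 0.263242, giving posterior SD = 1/√0.263242 = 1.949.
Posterior mean = (0.0107608·41.47 + 0.252482·28.3) / 0.263242 = 28.838.

Posterior mean ≈ 28.838; posterior SD ≈ 1.949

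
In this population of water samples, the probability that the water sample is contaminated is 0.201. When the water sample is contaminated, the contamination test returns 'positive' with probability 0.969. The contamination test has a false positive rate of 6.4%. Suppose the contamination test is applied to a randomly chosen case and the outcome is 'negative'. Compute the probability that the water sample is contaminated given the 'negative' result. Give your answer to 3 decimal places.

P(H | E) ≈ 0.008

Let H be the event that the water sample is contaminated. P(H) = 0.201, so P(¬H) = 0.799. With E the 'negative' result, P(E|H) = 0.031 and P(E|¬H) = 0.936.
P(E) = 0.031·0.201 + 0.936·0.799 = 0.0062310 + 0.74786 = 0.75409.
By Bayes' theorem, P(H|E) = 0.0062310 / 0.75409 = 0.008.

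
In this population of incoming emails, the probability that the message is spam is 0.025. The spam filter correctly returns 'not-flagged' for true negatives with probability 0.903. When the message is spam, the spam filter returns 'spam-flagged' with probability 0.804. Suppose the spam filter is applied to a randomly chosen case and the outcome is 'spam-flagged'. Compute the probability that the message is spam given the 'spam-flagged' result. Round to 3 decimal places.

P(H | E) ≈ 0.175

Write H for 'the message is spam'. Prior odds H:¬H = 0.025/0.975 = 0.025641. For the 'spam-flagged' outcome, the likelihood ratio is 0.804/0.097 = 8.2887.
Posterior odds = 0.025641 × 8.2887 = 0.21253, so P(H|E) = 0.21253/(1+0.21253) = 0.175.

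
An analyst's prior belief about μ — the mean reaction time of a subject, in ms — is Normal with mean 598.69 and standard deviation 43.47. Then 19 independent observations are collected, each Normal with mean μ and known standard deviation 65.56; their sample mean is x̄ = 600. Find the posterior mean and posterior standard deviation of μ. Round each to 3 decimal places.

With known σ, the Normal prior is conjugate. Weight on the data is w = (n/σ²)/(n/σ² + 1/τ₀²) = 0.00442054/(0.00442054+0.00052920) = 0.89309.
Posterior mean = w·x̄ + (1−w)·μ₀ = 0.89309·600 + 0.10691·598.69 = 599.860. Posterior variance = 1/(0.00442054+0.00052920) = 202.031, so SD = 14.214.

Posterior mean ≈ 599.860; posterior SD ≈ 14.214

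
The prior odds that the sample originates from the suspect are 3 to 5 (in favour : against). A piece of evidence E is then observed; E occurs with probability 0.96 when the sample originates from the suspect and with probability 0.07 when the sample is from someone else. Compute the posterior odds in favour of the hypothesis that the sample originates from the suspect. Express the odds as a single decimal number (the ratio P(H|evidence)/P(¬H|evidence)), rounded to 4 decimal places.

Posterior odds ≈ 8.2286

Prior odds = 3/5 = 0.60000. In log-odds, ln(0.60000) = -0.51083.
Add log likelihood ratio: ln(13.714) = 2.6184.
Posterior log-odds = 2.1076, so posterior odds = exp(2.1076) = 8.2286.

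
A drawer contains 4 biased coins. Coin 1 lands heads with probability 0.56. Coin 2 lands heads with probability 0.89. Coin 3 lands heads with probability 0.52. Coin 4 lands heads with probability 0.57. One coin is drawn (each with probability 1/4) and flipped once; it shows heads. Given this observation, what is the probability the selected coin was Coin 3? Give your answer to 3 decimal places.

Tabulate prior·likelihood by source: [1] prior 0.25, lik 0.56, product 0.1400; [2] prior 0.25, lik 0.89, product 0.2225; [3] prior 0.25, lik 0.52, product 0.1300; [4] prior 0.25, lik 0.57, product 0.1425.
Normalizing constant = 0.63500; the posterior for Coin 3 is its product over the sum, 0.1300/0.63500 = 0.205.

Posterior probability ≈ 0.205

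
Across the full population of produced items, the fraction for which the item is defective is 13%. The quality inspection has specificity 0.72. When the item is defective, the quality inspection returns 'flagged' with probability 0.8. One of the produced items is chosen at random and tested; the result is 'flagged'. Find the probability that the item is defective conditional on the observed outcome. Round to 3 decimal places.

Let H be the event that the item is defective. P(H) = 0.13, so P(¬H) = 0.87. With E the 'flagged' result, P(E|H) = 0.8 and P(E|¬H) = 0.28.
P(E) = 0.8·0.13 + 0.28·0.87 = 0.10400 + 0.24360 = 0.34760.
By Bayes' theorem, P(H|E) = 0.10400 / 0.34760 = 0.299.

P(H | E) ≈ 0.299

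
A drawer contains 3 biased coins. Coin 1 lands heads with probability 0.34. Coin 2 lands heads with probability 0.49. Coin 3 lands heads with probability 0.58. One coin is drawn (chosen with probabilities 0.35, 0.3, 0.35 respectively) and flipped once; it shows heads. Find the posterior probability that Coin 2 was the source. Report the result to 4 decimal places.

Tabulate prior·likelihood by source: [1] prior 0.35, lik 0.34, product 0.1190; [2] prior 0.3, lik 0.49, product 0.1470; [3] prior 0.35, lik 0.58, product 0.2030.
Normalizing constant = 0.46900; the posterior for Coin 2 is its product over the sum, 0.1470/0.46900 = 0.3134.

Posterior probability ≈ 0.3134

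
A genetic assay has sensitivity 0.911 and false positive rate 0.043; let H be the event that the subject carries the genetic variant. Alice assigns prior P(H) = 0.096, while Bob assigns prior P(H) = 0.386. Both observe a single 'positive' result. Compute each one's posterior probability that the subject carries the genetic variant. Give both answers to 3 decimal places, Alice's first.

The likelihood ratio for a 'positive' result is 0.911/0.043 = 21.186.
Alice: prior odds 0.096/0.904 = 0.10619; posterior odds 2.2498; posterior probability 0.692.
Bob: prior odds 0.386/0.614 = 0.62866; posterior odds 13.319; posterior probability 0.930.

Alice: 0.692; Bob: 0.930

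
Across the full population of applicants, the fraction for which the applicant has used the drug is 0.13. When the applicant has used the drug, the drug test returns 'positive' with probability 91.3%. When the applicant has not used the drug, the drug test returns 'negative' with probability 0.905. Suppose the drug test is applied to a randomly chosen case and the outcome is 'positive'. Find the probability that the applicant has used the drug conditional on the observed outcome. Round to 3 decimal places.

Write H for 'the applicant has used the drug'. Prior odds H:¬H = 0.13/0.87 = 0.14943. For the 'positive' outcome, the likelihood ratio is 0.913/0.095 = 9.6105.
Posterior odds = 0.14943 × 9.6105 = 1.4361, so P(H|E) = 1.4361/(1+1.4361) = 0.590.

P(H | E) ≈ 0.590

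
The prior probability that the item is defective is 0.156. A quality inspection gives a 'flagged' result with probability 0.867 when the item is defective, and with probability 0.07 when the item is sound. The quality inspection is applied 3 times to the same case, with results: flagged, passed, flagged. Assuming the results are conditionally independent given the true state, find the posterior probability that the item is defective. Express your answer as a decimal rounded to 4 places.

With H the event that the item is defective, the joint likelihood of the observed sequence is P(data|H) = 0.867·0.133·0.867 = 0.099975 and P(data|¬H) = 0.07·0.93·0.07 = 0.0045570.
Bayes: P(H|data) = 0.156·0.099975 / (0.156·0.099975 + 0.844·0.0045570) = 0.015596/0.019442 = 0.8022.

Posterior P(H) ≈ 0.8022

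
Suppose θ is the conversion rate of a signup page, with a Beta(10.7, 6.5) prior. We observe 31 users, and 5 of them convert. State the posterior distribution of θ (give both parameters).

Observing 5 successes and 26 failures updates Beta(10.7, 6.5) by adding the success and failure counts to the two shape parameters: α = 10.7+5 = 15.7, β = 6.5+26 = 32.5.

Posterior: Beta(15.7, 32.5)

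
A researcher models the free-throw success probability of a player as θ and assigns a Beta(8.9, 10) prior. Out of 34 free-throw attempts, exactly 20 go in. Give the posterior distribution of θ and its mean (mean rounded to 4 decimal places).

Posterior: Beta(28.9, 24); mean ≈ 0.5463

Observing 20 successes and 14 failures updates Beta(8.9, 10) by adding the success and failure counts to the two shape parameters: α = 8.9+20 = 28.9, β = 10+14 = 24.
E[θ | data] = 28.9/(28.9+24) = 0.5463.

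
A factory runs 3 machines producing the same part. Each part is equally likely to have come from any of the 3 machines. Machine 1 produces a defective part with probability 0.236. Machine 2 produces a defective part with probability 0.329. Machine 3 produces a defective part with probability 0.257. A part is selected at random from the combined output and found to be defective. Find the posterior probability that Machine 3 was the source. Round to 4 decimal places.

P(defective|M1) = 0.236; P(defective|M2) = 0.329; P(defective|M3) = 0.257.
Prior × likelihood for each source: 0.333333·0.236=0.07867, 0.333333·0.329=0.1097, 0.333333·0.257=0.08567. Summing gives P(defective) = 0.27400.
P(Machine 3 | defective) = 0.08567 / 0.27400 = 0.3127.

Posterior probability ≈ 0.3127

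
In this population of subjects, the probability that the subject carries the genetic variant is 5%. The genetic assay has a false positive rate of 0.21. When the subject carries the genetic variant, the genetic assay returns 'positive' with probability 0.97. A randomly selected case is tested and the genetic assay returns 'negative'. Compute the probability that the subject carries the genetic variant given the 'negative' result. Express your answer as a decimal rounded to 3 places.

P(H | E) ≈ 0.002

Let H be the event that the subject carries the genetic variant. P(H) = 0.05, so P(¬H) = 0.95. With E the 'negative' result, P(E|H) = 0.03 and P(E|¬H) = 0.79.
P(E) = 0.03·0.05 + 0.79·0.95 = 0.0015000 + 0.75050 = 0.75200.
By Bayes' theorem, P(H|E) = 0.0015000 / 0.75200 = 0.002.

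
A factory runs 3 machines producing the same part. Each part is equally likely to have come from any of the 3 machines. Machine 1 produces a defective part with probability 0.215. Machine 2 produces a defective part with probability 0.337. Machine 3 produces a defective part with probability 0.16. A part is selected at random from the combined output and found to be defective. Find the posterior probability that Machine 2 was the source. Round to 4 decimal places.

Posterior probability ≈ 0.4733

Tabulate prior·likelihood by source: [1] prior 0.333333, lik 0.215, product 0.07167; [2] prior 0.333333, lik 0.337, product 0.1123; [3] prior 0.333333, lik 0.16, product 0.05333.
Normalizing constant = 0.23733; the posterior for Machine 2 is its product over the sum, 0.1123/0.23733 = 0.4733.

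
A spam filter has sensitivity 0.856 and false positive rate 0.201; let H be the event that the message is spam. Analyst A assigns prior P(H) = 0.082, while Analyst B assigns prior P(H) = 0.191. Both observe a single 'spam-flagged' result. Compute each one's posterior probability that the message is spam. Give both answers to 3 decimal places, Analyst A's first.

P('+'|H) = 0.856, P('+'|¬H) = 0.201.
Analyst A: numerator 0.856·0.082 = 0.070192; evidence = 0.070192+0.201·0.918 = 0.25471; posterior = 0.276.
Analyst B: numerator 0.856·0.191 = 0.16350; evidence = 0.16350+0.201·0.809 = 0.32610; posterior = 0.501.

Analyst A: 0.276; Analyst B: 0.501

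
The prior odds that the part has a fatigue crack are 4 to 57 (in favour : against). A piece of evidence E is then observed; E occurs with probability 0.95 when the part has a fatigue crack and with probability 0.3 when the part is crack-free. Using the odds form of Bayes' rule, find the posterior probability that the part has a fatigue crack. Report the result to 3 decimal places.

Prior odds = 4/57 = 0.070175. In log-odds, ln(0.070175) = -2.6568.
Add log likelihood ratio: ln(3.1667) = 1.1527.
Posterior log-odds = -1.5041, so posterior odds = exp(-1.5041) = 0.22222. Converting, P(H|E) = 0.22222/1.2222 = 0.182.

Posterior probability ≈ 0.182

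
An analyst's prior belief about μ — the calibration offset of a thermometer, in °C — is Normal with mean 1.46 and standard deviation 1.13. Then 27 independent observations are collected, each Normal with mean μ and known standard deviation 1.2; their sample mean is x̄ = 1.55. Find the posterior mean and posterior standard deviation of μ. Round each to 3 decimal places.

Posterior mean ≈ 1.546; posterior SD ≈ 0.226

Prior precision 1/τ₀² = 1/1.13² = 0.783147; data precision n/σ² = 27/1.2² = 18.7500.
Posterior precision = 0.783147 + 18.7500 = 19.5331, giving posterior SD = 1/√19.5331 = 0.226.
Posterior mean = (0.783147·1.46 + 18.7500·1.55) / 19.5331 = 1.546.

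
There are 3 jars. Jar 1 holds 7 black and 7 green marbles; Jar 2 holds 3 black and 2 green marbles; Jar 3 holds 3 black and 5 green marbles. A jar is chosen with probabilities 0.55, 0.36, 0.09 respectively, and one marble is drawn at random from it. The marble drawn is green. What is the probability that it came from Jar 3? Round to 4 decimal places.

Tabulate prior·likelihood by source: [1] prior 0.55, lik 0.5, product 0.2750; [2] prior 0.36, lik 0.4, product 0.1440; [3] prior 0.09, lik 0.625, product 0.05625.
Normalizing constant = 0.47525; the posterior for Jar 3 is its product over the sum, 0.05625/0.47525 = 0.1184.

Posterior probability ≈ 0.1184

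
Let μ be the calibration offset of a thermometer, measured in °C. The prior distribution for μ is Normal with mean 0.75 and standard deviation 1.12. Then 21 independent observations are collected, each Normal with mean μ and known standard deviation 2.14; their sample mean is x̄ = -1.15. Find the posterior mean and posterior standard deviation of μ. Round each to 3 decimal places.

Posterior mean ≈ -0.869; posterior SD ≈ 0.431

With known σ, the Normal prior is conjugate. Weight on the data is w = (n/σ²)/(n/σ² + 1/τ₀²) = 4.58555/(4.58555+0.797194) = 0.85190.
Posterior mean = w·x̄ + (1−w)·μ₀ = 0.85190·-1.15 + 0.14810·0.75 = -0.869. Posterior variance = 1/(4.58555+0.797194) = 0.185779, so SD = 0.431.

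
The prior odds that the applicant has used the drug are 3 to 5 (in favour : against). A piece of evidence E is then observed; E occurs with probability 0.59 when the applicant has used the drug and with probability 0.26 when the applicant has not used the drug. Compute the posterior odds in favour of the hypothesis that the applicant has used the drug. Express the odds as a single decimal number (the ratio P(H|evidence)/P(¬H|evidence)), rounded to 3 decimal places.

Prior odds = 3/5 = 0.60000. In log-odds, ln(0.60000) = -0.51083.
Add log likelihood ratio: ln(2.2692) = 0.81944.
Posterior log-odds = 0.30862, so posterior odds = exp(0.30862) = 1.3615.

Posterior odds ≈ 1.362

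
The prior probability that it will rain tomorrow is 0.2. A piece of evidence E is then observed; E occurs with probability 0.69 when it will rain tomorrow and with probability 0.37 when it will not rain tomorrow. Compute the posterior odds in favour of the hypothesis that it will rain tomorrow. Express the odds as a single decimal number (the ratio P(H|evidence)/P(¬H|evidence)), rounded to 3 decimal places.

Prior odds = 0.2/(1−0.2) = 0.25000. In log-odds, ln(0.25000) = -1.3863.
Add log likelihood ratio: ln(1.8649) = 0.62319.
Posterior log-odds = -0.76311, so posterior odds = exp(-0.76311) = 0.46622.

Posterior odds ≈ 0.466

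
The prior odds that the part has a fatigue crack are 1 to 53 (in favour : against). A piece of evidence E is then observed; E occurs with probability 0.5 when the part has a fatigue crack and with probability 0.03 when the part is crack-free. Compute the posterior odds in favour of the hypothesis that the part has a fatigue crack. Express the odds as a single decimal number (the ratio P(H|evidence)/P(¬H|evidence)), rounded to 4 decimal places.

Posterior odds ≈ 0.3145

Prior odds = 1/53 = 0.018868.
Likelihood ratio for E = 0.5/0.03 = 16.667.
Posterior odds = prior odds × LR = 0.31447.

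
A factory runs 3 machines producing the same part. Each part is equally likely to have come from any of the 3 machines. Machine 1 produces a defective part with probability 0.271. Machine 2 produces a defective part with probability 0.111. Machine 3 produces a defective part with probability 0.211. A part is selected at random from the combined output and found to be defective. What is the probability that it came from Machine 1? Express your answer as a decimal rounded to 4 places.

Posterior probability ≈ 0.4570

P(defective|M1) = 0.271; P(defective|M2) = 0.111; P(defective|M3) = 0.211.
Prior × likelihood for each source: 0.333333·0.271=0.09033, 0.333333·0.111=0.03700, 0.333333·0.211=0.07033. Summing gives P(defective) = 0.19767.
P(Machine 1 | defective) = 0.09033 / 0.19767 = 0.4570.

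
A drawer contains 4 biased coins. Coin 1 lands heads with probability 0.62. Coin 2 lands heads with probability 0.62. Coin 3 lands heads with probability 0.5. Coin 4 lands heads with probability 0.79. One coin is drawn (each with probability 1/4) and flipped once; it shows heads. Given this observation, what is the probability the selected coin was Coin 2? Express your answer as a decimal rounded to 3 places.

Tabulate prior·likelihood by source: [1] prior 0.25, lik 0.62, product 0.1550; [2] prior 0.25, lik 0.62, product 0.1550; [3] prior 0.25, lik 0.5, product 0.1250; [4] prior 0.25, lik 0.79, product 0.1975.
Normalizing constant = 0.63250; the posterior for Coin 2 is its product over the sum, 0.1550/0.63250 = 0.245.

Posterior probability ≈ 0.245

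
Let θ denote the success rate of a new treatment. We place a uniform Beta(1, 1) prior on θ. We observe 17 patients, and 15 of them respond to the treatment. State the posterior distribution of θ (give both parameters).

The binomial likelihood is conjugate to the Beta prior: with 15 successes and 2 failures, the posterior is Beta(1+15, 1+2) = Beta(16, 3).

Posterior: Beta(16, 3)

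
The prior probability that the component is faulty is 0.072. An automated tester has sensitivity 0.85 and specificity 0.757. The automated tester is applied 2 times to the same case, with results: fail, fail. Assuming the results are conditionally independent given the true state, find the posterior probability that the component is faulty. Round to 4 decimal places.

Let H be the event that the component is faulty; start with P(H) = 0.072. P('fail'|H) = 0.85, P('fail'|¬H) = 0.243.
Update on result 1 ('fail'): P(H) ← 0.85·0.0720 / (0.85·0.0720 + 0.243·0.9280) = 0.061200/0.28670 = 0.2135.
Update on result 2 ('fail'): P(H) ← 0.85·0.2135 / (0.85·0.2135 + 0.243·0.7865) = 0.18144/0.37257 = 0.4870.

Posterior P(H) ≈ 0.4870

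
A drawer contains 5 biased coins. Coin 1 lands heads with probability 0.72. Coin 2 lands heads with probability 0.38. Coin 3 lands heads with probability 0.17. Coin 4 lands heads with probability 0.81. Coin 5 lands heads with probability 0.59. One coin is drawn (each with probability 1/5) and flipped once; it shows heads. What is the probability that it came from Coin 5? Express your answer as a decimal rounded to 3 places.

Posterior probability ≈ 0.221

P(heads|C1) = 0.72; P(heads|C2) = 0.38; P(heads|C3) = 0.17; P(heads|C4) = 0.81; P(heads|C5) = 0.59.
Prior × likelihood for each source: 0.2·0.72=0.1440, 0.2·0.38=0.07600, 0.2·0.17=0.03400, 0.2·0.81=0.1620, 0.2·0.59=0.1180. Summing gives P(heads) = 0.53400.
P(Coin 5 | heads) = 0.1180 / 0.53400 = 0.221.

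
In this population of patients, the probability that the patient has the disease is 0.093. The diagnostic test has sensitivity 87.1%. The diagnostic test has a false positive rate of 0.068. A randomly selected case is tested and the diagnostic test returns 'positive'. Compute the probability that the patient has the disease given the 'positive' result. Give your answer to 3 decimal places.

P(H | E) ≈ 0.568

Let H be the event that the patient has the disease. P(H) = 0.093, so P(¬H) = 0.907. With E the 'positive' result, P(E|H) = 0.871 and P(E|¬H) = 0.068.
P(E) = 0.871·0.093 + 0.068·0.907 = 0.081003 + 0.061676 = 0.14268.
By Bayes' theorem, P(H|E) = 0.081003 / 0.14268 = 0.568.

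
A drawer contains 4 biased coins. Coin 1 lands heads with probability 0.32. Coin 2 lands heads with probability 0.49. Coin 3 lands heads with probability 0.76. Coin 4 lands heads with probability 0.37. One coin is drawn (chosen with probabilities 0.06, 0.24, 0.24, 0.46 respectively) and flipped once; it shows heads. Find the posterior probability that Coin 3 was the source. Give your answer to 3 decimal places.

Tabulate prior·likelihood by source: [1] prior 0.06, lik 0.32, product 0.01920; [2] prior 0.24, lik 0.49, product 0.1176; [3] prior 0.24, lik 0.76, product 0.1824; [4] prior 0.46, lik 0.37, product 0.1702.
Normalizing constant = 0.48940; the posterior for Coin 3 is its product over the sum, 0.1824/0.48940 = 0.373.

Posterior probability ≈ 0.373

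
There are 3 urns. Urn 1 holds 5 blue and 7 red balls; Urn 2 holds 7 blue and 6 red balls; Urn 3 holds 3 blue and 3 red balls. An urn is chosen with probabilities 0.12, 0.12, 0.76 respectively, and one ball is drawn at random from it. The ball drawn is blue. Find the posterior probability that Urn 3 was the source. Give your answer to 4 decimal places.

Tabulate prior·likelihood by source: [1] prior 0.12, lik 0.4167, product 0.05000; [2] prior 0.12, lik 0.5385, product 0.06462; [3] prior 0.76, lik 0.5, product 0.3800.
Normalizing constant = 0.49462; the posterior for Urn 3 is its product over the sum, 0.3800/0.49462 = 0.7683.

Posterior probability ≈ 0.7683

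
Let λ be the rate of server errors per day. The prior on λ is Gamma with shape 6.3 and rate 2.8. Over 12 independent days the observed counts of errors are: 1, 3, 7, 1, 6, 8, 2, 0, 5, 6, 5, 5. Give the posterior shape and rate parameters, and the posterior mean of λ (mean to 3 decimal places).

Posterior: Gamma(shape=55.3, rate=14.8); mean ≈ 3.736

The Poisson likelihood adds the total count to the shape and the number of exposure periods to the rate. Here ∑xᵢ = 49 and n = 12, so shape 6.3→55.3 and rate 2.8→14.8.
E[λ | data] = 55.3/14.8 = 3.736.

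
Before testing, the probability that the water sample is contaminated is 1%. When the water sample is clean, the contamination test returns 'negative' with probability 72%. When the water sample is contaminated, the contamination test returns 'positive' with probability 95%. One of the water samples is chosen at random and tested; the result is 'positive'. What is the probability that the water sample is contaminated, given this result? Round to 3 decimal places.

Write H for 'the water sample is contaminated'. Prior odds H:¬H = 0.01/0.99 = 0.010101. For the 'positive' outcome, the likelihood ratio is 0.95/0.28 = 3.3929.
Posterior odds = 0.010101 × 3.3929 = 0.034271, so P(H|E) = 0.034271/(1+0.034271) = 0.033.

P(H | E) ≈ 0.033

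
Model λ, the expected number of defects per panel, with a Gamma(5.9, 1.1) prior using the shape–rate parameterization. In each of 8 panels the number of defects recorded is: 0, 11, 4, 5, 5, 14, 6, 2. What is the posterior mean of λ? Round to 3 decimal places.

The Poisson likelihood adds the total count to the shape and the number of exposure periods to the rate. Here ∑xᵢ = 47 and n = 8, so shape 5.9→52.9 and rate 1.1→9.1.
Posterior mean = shape/rate = 52.9/9.1 = 5.813.

Posterior mean ≈ 5.813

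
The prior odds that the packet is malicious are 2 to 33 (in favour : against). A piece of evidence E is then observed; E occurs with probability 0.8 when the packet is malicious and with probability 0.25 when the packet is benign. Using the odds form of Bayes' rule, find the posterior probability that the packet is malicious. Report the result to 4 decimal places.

Posterior probability ≈ 0.1624

Prior odds = 2/33 = 0.060606. In log-odds, ln(0.060606) = -2.8034.
Add log likelihood ratio: ln(3.2000) = 1.1632.
Posterior log-odds = -1.6402, so posterior odds = exp(-1.6402) = 0.19394. Converting, P(H|E) = 0.19394/1.1939 = 0.1624.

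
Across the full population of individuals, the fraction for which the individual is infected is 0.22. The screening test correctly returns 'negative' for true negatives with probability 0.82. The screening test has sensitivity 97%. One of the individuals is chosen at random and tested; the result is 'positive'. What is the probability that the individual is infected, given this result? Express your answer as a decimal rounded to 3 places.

Write H for 'the individual is infected'. Prior odds H:¬H = 0.22/0.78 = 0.28205. For the 'positive' outcome, the likelihood ratio is 0.97/0.18 = 5.3889.
Posterior odds = 0.28205 × 5.3889 = 1.5199, so P(H|E) = 1.5199/(1+1.5199) = 0.603.

P(H | E) ≈ 0.603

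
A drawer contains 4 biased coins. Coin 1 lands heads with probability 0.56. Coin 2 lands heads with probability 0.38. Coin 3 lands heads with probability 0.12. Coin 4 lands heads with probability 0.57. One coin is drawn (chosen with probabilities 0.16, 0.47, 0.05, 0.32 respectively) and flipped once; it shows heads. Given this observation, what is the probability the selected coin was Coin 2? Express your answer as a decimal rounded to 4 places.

Tabulate prior·likelihood by source: [1] prior 0.16, lik 0.56, product 0.08960; [2] prior 0.47, lik 0.38, product 0.1786; [3] prior 0.05, lik 0.12, product 0.006000; [4] prior 0.32, lik 0.57, product 0.1824.
Normalizing constant = 0.45660; the posterior for Coin 2 is its product over the sum, 0.1786/0.45660 = 0.3912.

Posterior probability ≈ 0.3912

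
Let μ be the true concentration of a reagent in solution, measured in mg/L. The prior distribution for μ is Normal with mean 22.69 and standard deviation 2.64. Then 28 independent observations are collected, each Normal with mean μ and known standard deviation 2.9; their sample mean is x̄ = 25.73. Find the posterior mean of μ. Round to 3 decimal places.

Prior precision 1/τ₀² = 1/2.64² = 0.143480; data precision n/σ² = 28/2.9² = 3.32937.
Posterior precision = 0.143480 + 3.32937 = 3.47285.
Posterior mean = (0.143480·22.69 + 3.32937·25.73) / 3.47285 = 25.604.

Posterior mean ≈ 25.604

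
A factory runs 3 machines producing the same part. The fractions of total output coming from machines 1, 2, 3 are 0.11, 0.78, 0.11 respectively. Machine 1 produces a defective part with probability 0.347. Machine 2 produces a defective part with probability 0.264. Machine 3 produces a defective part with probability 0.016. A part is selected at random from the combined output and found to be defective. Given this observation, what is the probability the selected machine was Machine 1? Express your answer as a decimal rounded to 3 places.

Posterior probability ≈ 0.155

P(defective|M1) = 0.347; P(defective|M2) = 0.264; P(defective|M3) = 0.016.
Prior × likelihood for each source: 0.11·0.347=0.03817, 0.78·0.264=0.2059, 0.11·0.016=0.001760. Summing gives P(defective) = 0.24585.
P(Machine 1 | defective) = 0.03817 / 0.24585 = 0.155.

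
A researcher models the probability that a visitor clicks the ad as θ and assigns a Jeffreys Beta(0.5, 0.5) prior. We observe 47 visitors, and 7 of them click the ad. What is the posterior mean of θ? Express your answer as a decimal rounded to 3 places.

The binomial likelihood is conjugate to the Beta prior: with 7 successes and 40 failures, the posterior is Beta(0.5+7, 0.5+40) = Beta(7.5, 40.5).
Posterior mean = α/(α+β) = 7.5/48 = 0.156.

Posterior mean ≈ 0.156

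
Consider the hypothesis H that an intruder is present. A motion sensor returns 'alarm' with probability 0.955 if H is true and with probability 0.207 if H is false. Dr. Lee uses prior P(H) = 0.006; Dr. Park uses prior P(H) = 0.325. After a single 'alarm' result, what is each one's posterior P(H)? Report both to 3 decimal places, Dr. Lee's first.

The likelihood ratio for an 'alarm' result is 0.955/0.207 = 4.6135.
Dr. Lee: prior odds 0.006/0.994 = 0.0060362; posterior odds 0.027848; posterior probability 0.027.
Dr. Park: prior odds 0.325/0.675 = 0.48148; posterior odds 2.2213; posterior probability 0.690.

Dr. Lee: 0.027; Dr. Park: 0.690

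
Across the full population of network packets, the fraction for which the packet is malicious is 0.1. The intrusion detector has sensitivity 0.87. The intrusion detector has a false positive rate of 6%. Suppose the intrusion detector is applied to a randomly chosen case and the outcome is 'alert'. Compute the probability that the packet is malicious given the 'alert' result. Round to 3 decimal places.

P(H | E) ≈ 0.617

Write H for 'the packet is malicious'. Prior odds H:¬H = 0.1/0.9 = 0.11111. For the 'alert' outcome, the likelihood ratio is 0.87/0.06 = 14.500.
Posterior odds = 0.11111 × 14.500 = 1.6111, so P(H|E) = 1.6111/(1+1.6111) = 0.617.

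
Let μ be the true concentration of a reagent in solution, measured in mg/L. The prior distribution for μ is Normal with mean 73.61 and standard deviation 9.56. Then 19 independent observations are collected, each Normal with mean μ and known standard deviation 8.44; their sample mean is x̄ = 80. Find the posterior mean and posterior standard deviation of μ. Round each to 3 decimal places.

With known σ, the Normal prior is conjugate. Weight on the data is w = (n/σ²)/(n/σ² + 1/τ₀²) = 0.266728/(0.266728+0.0109417) = 0.96059.
Posterior mean = w·x̄ + (1−w)·μ₀ = 0.96059·80 + 0.039405·73.61 = 79.748. Posterior variance = 1/(0.266728+0.0109417) = 3.60140, so SD = 1.898.

Posterior mean ≈ 79.748; posterior SD ≈ 1.898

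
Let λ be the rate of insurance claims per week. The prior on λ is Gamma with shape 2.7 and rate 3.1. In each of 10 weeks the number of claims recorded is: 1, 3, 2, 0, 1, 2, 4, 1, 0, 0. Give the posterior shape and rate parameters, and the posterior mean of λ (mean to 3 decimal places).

Total count ∑xᵢ = 14 over n = 10 weeks.
Gamma is conjugate to the Poisson likelihood: posterior is Gamma(shape = 2.7+14 = 16.7, rate = 3.1+10 = 13.1).
E[λ | data] = 16.7/13.1 = 1.275.

Posterior: Gamma(shape=16.7, rate=13.1); mean ≈ 1.275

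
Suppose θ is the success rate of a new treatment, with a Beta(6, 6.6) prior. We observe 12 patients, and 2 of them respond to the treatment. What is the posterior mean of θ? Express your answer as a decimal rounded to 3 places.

The binomial likelihood is conjugate to the Beta prior: with 2 successes and 10 failures, the posterior is Beta(6+2, 6.6+10) = Beta(8, 16.6).
Posterior mean = α/(α+β) = 8/24.6 = 0.325.

Posterior mean ≈ 0.325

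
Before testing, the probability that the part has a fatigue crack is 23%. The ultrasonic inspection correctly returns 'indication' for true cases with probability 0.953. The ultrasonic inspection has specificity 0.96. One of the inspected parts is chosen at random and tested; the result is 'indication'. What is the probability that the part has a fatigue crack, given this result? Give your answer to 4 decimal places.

Write H for 'the part has a fatigue crack'. Prior odds H:¬H = 0.23/0.77 = 0.29870. For the 'indication' outcome, the likelihood ratio is 0.953/0.04 = 23.825.
Posterior odds = 0.29870 × 23.825 = 7.1166, so P(H|E) = 7.1166/(1+7.1166) = 0.8768.

P(H | E) ≈ 0.8768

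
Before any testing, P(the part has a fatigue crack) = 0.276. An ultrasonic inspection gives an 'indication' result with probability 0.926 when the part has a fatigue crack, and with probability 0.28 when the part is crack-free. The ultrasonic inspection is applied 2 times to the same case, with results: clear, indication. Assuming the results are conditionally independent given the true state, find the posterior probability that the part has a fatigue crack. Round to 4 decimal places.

Let H be the event that the part has a fatigue crack; start with P(H) = 0.276. P('indication'|H) = 0.926, P('indication'|¬H) = 0.28.
Update on result 1 ('clear'): P(H) ← 0.074·0.2760 / (0.074·0.2760 + 0.72·0.7240) = 0.020424/0.54170 = 0.0377.
Update on result 2 ('indication'): P(H) ← 0.926·0.0377 / (0.926·0.0377 + 0.28·0.9623) = 0.034913/0.30436 = 0.1147.

Posterior P(H) ≈ 0.1147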